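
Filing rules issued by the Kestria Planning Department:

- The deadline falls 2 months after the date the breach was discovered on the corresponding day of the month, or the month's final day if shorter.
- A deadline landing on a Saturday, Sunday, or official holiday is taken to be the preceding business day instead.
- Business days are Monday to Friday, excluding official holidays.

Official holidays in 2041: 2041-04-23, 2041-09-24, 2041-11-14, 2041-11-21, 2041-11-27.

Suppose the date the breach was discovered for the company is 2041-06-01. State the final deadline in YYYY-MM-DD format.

2041-08-01

Moving 2 months forward from 2041-06-01 on the corresponding day gives 2041-08-01.
2041-08-01 (Thursday) is already a business day.
The final due date is 2041-08-01.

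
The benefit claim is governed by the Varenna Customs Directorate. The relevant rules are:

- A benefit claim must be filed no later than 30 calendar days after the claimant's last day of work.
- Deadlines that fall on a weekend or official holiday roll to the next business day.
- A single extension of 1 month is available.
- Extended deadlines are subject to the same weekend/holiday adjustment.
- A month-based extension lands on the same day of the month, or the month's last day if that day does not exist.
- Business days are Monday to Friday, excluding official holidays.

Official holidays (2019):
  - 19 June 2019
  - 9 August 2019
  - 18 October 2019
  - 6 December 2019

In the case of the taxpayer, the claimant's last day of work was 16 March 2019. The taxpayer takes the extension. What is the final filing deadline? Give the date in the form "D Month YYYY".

15 May 2019

30 calendar days after 16 March 2019 is 15 April 2019.
15 April 2019 falls on a Monday, which is a business day, so no adjustment is needed.
Add 1 month to 15 April 2019: 15 May 2019.
15 May 2019 is a Wednesday and not a listed holiday, so it stands.
The final due date is 15 May 2019.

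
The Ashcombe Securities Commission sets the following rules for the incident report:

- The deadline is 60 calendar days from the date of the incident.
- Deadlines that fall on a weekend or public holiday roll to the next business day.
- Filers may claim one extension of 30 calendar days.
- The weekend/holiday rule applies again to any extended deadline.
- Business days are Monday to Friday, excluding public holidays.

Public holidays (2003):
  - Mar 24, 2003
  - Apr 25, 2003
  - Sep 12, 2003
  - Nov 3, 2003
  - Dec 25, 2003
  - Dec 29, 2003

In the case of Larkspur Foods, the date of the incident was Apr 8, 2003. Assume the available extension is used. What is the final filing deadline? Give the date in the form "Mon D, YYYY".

60 calendar days after Apr 8, 2003 is Jun 7, 2003.
Jun 7, 2003 is a Saturday, so it moves to the next business day, Jun 9, 2003 (Monday).
The 30-calendar-day extension moves the deadline from Jun 9, 2003 to Jul 9, 2003.
Jul 9, 2003 falls on a Wednesday, which is a business day, so no adjustment is needed.
Deadline: Jul 9, 2003.

Jul 9, 2003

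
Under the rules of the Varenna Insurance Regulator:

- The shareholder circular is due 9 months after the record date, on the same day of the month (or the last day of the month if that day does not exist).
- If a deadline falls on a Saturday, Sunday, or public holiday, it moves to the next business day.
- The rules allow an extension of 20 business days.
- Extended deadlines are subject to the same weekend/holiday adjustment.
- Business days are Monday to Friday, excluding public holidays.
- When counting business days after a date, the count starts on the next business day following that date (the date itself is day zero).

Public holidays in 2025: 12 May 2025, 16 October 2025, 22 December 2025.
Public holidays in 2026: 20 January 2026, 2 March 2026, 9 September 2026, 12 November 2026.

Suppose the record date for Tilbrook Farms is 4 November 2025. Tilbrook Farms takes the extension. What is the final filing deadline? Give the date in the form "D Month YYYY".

9 months from 4 November 2025 is 4 August 2026.
Since 4 August 2026 is a Tuesday and not a holiday, the date is unchanged.
Counting 20 further business days from 4 August 2026 reaches 1 September 2026.
1 September 2026 is a Tuesday and not a listed holiday, so it stands.
Final deadline: 1 September 2026.

1 September 2026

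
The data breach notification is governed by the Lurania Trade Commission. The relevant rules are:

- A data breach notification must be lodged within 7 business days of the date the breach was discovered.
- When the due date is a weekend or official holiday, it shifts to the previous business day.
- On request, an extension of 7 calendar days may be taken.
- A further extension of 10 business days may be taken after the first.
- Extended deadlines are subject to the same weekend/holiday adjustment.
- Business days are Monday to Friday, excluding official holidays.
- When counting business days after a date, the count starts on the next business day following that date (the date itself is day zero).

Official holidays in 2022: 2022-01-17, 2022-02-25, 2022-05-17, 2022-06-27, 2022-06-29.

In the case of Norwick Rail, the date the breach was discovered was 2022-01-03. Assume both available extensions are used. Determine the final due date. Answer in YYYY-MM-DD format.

2022-02-02

Starting the day after 2022-01-03 and counting 7 business days lands on 2022-01-12.
2022-01-12 (Wednesday) is already a business day.
Applying the 7-calendar-day extension: 2022-01-12 + 7 days = 2022-01-19.
2022-01-19 falls on a Wednesday, which is a business day, so no adjustment is needed.
The 10-business-day extension runs from 2022-01-19 to 2022-02-02.
Since 2022-02-02 is a Wednesday and not a holiday, the date is unchanged.
The final due date is 2022-02-02.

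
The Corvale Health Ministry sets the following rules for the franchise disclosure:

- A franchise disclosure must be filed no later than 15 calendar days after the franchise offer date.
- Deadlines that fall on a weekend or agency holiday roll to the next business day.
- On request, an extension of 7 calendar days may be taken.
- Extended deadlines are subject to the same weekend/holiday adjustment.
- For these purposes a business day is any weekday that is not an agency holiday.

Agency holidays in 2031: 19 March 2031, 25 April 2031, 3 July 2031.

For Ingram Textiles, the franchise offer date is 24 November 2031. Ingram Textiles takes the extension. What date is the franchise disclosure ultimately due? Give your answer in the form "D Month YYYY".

16 December 2031

Trigger date 24 November 2031 + 15 calendar days = 9 December 2031.
Since 9 December 2031 is a Tuesday and not a holiday, the date is unchanged.
Add the 7 calendar-day extension to 9 December 2031: 16 December 2031.
16 December 2031 falls on a Tuesday, which is a business day, so no adjustment is needed.
Deadline: 16 December 2031.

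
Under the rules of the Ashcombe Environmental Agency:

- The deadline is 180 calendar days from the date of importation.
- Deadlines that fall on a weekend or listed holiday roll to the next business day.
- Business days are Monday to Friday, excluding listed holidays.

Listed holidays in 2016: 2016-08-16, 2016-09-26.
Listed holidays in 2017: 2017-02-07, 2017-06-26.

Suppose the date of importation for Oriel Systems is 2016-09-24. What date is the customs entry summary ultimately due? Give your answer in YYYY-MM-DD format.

2017-03-23

180 calendar days after 2016-09-24 is 2017-03-23.
2017-03-23 (Thursday) is already a business day.
So the filing is due 2017-03-23.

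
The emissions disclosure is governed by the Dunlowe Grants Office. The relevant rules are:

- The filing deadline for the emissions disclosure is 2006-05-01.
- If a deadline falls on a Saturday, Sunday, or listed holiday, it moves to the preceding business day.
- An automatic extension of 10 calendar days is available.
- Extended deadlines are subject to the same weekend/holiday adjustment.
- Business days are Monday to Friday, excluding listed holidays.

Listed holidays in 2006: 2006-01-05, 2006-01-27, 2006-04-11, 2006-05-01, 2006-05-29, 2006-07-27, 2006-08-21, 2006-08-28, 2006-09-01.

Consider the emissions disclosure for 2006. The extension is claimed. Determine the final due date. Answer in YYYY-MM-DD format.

The statutory due date is 2006-05-01.
2006-05-01 is a listed holiday; the preceding business day is 2006-04-28 (Friday).
With the 10-day extension, 2006-04-28 becomes 2006-05-08.
Since 2006-05-08 is a Monday and not a holiday, the date is unchanged.
Final deadline: 2006-05-08.

2006-05-08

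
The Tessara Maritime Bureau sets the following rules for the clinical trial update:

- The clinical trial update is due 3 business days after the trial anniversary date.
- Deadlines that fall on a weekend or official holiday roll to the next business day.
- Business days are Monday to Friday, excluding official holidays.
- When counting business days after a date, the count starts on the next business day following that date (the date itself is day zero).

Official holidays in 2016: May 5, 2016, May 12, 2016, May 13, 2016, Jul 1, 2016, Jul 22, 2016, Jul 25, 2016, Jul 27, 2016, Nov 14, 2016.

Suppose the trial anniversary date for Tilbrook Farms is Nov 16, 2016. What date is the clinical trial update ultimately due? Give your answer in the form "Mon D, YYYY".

Counting 3 business days after Nov 16, 2016 (skipping weekends and listed holidays) reaches Nov 21, 2016.
Nov 21, 2016 (Monday) is already a business day.
The final due date is Nov 21, 2016.

Nov 21, 2016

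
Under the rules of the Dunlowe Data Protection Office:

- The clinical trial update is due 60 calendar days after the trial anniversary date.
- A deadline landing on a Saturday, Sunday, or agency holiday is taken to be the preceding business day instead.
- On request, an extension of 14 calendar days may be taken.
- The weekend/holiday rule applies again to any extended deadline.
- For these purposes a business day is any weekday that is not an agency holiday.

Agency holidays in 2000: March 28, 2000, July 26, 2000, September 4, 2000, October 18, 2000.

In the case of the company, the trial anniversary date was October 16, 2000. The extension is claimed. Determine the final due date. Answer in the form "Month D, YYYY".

December 29, 2000

Adding 60 calendar days to October 16, 2000 gives December 15, 2000.
December 15, 2000 (Friday) is already a business day.
Add the 14 calendar-day extension to December 15, 2000: December 29, 2000.
December 29, 2000 falls on a Friday, which is a business day, so no adjustment is needed.
The final due date is December 29, 2000.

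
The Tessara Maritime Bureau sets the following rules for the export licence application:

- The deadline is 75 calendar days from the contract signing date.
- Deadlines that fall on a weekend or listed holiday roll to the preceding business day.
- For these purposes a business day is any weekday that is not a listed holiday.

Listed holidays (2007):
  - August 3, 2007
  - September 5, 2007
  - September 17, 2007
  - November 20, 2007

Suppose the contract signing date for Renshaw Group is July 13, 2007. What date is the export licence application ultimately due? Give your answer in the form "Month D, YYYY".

September 26, 2007

75 calendar days after July 13, 2007 is September 26, 2007.
September 26, 2007 falls on a Wednesday, which is a business day, so no adjustment is needed.
Deadline: September 26, 2007.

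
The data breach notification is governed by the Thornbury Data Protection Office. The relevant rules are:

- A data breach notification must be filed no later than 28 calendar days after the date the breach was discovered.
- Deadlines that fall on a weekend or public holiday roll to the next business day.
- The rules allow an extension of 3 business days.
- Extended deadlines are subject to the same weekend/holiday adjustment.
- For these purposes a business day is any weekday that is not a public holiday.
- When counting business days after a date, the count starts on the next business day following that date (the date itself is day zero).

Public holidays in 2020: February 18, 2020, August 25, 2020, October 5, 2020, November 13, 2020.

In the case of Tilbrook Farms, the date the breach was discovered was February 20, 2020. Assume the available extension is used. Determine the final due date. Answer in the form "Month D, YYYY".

March 24, 2020

Adding 28 calendar days to February 20, 2020 gives March 19, 2020.
March 19, 2020 falls on a Thursday, which is a business day, so no adjustment is needed.
Applying the 3-business-day extension: 3 business days after March 19, 2020 is March 24, 2020.
March 24, 2020 (Tuesday) is already a business day.
So the filing is due March 24, 2020.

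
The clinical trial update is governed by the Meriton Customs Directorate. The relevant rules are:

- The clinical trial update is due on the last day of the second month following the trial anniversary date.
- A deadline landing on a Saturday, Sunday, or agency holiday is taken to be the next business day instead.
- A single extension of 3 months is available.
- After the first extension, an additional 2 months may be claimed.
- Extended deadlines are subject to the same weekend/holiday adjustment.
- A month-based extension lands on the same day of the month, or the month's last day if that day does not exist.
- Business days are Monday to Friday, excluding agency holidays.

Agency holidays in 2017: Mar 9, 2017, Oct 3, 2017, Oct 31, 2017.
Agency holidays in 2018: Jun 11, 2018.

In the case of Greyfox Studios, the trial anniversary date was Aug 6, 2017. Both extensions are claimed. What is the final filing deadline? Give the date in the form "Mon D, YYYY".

2 months after Aug 6, 2017 falls in October 2017; the last day of that month is Oct 31, 2017.
Oct 31, 2017 falls on a listed holiday. Rolling to the next business day gives Nov 1, 2017, a Wednesday.
Applying the 3 months extension: 3 months after Nov 1, 2017 is Feb 1, 2018.
Since Feb 1, 2018 is a Thursday and not a holiday, the date is unchanged.
Add 2 months to Feb 1, 2018: Apr 1, 2018.
Apr 1, 2018 is a Sunday, so it moves to the next business day, Apr 2, 2018 (Monday).
So the filing is due Apr 2, 2018.

Apr 2, 2018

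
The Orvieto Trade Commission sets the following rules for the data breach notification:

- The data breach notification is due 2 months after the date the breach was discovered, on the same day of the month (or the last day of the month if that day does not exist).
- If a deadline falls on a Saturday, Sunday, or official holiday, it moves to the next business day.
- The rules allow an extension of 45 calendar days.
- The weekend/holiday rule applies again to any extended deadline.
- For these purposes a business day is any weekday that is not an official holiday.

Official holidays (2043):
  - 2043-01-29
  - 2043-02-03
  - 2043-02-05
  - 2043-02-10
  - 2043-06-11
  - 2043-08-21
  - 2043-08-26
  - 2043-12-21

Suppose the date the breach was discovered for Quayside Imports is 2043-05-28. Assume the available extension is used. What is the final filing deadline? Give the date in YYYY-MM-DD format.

2043-09-11

Moving 2 months forward from 2043-05-28 on the corresponding day gives 2043-07-28.
Since 2043-07-28 is a Tuesday and not a holiday, the date is unchanged.
Add the 45 calendar-day extension to 2043-07-28: 2043-09-11.
Since 2043-09-11 is a Friday and not a holiday, the date is unchanged.
Final deadline: 2043-09-11.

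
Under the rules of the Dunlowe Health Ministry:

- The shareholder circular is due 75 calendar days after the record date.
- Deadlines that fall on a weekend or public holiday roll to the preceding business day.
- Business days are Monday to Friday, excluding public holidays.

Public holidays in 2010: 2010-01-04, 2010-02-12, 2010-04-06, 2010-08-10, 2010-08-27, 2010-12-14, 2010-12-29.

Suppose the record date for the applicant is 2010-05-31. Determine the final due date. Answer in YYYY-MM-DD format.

75 calendar days after 2010-05-31 is 2010-08-14.
Because 2010-08-14 is a Saturday, the deadline becomes 2010-08-13 (Friday).
Deadline: 2010-08-13.

2010-08-13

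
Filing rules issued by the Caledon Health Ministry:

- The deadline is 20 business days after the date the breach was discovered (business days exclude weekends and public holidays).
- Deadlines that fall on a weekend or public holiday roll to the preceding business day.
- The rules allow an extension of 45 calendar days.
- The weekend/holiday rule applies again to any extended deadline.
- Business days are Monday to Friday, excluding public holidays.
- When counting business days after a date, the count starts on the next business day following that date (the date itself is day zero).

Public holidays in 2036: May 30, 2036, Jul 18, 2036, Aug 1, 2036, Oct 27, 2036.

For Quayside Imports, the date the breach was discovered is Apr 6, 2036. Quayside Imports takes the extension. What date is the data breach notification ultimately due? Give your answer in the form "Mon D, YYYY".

Counting 20 business days after Apr 6, 2036 (skipping weekends and listed holidays) reaches May 2, 2036.
May 2, 2036 falls on a Friday, which is a business day, so no adjustment is needed.
Applying the 45-calendar-day extension: May 2, 2036 + 45 days = Jun 16, 2036.
Since Jun 16, 2036 is a Monday and not a holiday, the date is unchanged.
The final due date is Jun 16, 2036.

Jun 16, 2036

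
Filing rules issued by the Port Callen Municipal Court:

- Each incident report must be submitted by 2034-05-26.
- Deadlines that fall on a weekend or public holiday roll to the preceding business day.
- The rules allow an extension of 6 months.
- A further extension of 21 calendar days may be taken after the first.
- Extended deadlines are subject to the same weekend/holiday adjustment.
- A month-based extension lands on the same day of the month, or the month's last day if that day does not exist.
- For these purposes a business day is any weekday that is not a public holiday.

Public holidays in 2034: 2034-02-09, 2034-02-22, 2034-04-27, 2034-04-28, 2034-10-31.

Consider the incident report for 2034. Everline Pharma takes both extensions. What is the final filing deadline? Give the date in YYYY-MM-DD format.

Start from the fixed due date, 2034-05-26.
2034-05-26 is a Friday and not a listed holiday, so it stands.
The 6 months extension carries 2034-05-26 to 2034-11-26.
Because 2034-11-26 is a Sunday, the deadline becomes 2034-11-24 (Friday).
The 21-calendar-day extension moves the deadline from 2034-11-24 to 2034-12-15.
2034-12-15 (Friday) is already a business day.
Deadline: 2034-12-15.

2034-12-15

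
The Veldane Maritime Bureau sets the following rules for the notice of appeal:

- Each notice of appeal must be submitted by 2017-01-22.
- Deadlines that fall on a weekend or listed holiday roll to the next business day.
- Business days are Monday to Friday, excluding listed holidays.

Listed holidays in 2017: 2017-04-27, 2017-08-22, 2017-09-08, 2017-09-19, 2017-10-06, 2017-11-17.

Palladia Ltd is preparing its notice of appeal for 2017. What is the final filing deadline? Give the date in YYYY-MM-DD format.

2017-01-23

Start from the fixed due date, 2017-01-22.
2017-01-22 is a Sunday; the next business day is 2017-01-23 (Monday).
The final due date is 2017-01-23.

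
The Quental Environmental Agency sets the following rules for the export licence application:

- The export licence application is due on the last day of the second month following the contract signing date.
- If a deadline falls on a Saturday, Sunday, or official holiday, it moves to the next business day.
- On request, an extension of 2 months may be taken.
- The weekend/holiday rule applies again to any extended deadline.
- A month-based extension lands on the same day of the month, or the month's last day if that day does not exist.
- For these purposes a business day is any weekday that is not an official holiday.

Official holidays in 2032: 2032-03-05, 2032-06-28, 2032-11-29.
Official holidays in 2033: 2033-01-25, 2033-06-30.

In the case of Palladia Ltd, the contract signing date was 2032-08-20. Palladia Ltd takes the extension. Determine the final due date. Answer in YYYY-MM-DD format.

2033-01-03

2 months after 2032-08-20 is October 2032; that month ends on 2032-10-31.
2032-10-31 is a Sunday, so it moves to the next business day, 2032-11-01 (Monday).
The 2 months extension carries 2032-11-01 to 2033-01-01.
2033-01-01 is a Saturday; the next business day is 2033-01-03 (Monday).
Deadline: 2033-01-03.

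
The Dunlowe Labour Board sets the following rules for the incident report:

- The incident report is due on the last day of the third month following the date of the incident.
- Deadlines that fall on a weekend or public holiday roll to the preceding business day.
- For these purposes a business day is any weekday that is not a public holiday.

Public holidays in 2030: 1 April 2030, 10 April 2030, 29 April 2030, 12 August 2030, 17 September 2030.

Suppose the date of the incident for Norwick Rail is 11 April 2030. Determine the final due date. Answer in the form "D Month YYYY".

31 July 2030

The third month after 11 April 2030 is July 2030, whose last day is 31 July 2030.
Since 31 July 2030 is a Wednesday and not a holiday, the date is unchanged.
Final deadline: 31 July 2030.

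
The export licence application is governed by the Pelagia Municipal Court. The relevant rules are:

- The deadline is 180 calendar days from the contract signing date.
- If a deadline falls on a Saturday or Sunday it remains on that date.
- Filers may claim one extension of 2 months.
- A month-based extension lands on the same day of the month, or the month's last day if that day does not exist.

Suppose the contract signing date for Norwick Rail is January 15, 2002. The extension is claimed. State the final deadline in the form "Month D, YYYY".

September 14, 2002

From January 15, 2002, 180 calendar days later is July 14, 2002.
July 14, 2002 is a Sunday; no weekend or holiday adjustment applies.
Add 2 months to July 14, 2002: September 14, 2002.
September 14, 2002 is a Saturday; no weekend or holiday adjustment applies.
So the filing is due September 14, 2002.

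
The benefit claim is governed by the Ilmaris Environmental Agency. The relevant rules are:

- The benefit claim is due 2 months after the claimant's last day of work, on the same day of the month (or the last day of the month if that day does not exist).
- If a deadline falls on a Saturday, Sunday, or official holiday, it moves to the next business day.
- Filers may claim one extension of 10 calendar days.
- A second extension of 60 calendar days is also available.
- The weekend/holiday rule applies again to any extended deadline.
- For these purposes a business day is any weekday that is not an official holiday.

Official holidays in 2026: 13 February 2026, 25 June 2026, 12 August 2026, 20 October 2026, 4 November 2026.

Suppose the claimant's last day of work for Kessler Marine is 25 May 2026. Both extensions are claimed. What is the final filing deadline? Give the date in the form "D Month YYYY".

Moving 2 months forward from 25 May 2026 on the corresponding day gives 25 July 2026.
25 July 2026 is a Saturday; the next business day is 27 July 2026 (Monday).
Add the 10 calendar-day extension to 27 July 2026: 6 August 2026.
6 August 2026 falls on a Thursday, which is a business day, so no adjustment is needed.
Applying the 60-calendar-day extension: 6 August 2026 + 60 days = 5 October 2026.
5 October 2026 falls on a Monday, which is a business day, so no adjustment is needed.
Deadline: 5 October 2026.

5 October 2026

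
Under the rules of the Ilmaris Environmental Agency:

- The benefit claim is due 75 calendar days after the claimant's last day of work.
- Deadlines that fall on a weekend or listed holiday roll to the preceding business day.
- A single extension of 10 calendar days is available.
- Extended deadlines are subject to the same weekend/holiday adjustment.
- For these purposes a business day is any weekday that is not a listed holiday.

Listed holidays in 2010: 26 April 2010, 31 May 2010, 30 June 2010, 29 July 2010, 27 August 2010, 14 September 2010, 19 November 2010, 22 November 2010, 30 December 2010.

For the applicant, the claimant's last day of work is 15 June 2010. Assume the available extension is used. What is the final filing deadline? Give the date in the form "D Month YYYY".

3 September 2010

75 calendar days after 15 June 2010 is 29 August 2010.
29 August 2010 is a Sunday, so it moves to the preceding business day, 26 August 2010 (Thursday).
The 10-calendar-day extension moves the deadline from 26 August 2010 to 5 September 2010.
5 September 2010 falls on a Sunday. Rolling to the preceding business day gives 3 September 2010, a Friday.
The final due date is 3 September 2010.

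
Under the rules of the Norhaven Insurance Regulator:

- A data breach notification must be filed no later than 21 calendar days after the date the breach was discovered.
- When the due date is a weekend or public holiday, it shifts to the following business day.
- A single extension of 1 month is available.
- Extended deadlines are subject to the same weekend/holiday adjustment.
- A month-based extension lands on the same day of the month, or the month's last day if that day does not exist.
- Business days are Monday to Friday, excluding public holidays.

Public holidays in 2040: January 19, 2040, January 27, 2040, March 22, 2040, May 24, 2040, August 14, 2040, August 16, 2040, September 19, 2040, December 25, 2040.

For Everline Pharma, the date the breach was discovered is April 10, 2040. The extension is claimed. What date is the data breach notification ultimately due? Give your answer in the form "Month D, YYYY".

June 1, 2040

From April 10, 2040, 21 calendar days later is May 1, 2040.
May 1, 2040 is a Tuesday and not a listed holiday, so it stands.
The 1 month extension carries May 1, 2040 to June 1, 2040.
June 1, 2040 falls on a Friday, which is a business day, so no adjustment is needed.
Deadline: June 1, 2040.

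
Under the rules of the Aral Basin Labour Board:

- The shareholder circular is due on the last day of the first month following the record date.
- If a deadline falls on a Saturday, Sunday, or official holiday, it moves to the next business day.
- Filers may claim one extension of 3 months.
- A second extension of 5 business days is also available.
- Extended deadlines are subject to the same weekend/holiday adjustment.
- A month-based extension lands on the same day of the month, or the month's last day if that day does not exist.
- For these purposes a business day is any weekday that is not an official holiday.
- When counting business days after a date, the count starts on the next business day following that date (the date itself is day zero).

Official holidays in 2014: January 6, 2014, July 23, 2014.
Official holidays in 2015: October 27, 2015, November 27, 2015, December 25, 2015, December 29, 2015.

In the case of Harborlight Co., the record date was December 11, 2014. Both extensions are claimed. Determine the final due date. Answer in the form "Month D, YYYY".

May 11, 2015

1 month after December 11, 2014 is January 2015; that month ends on January 31, 2015.
January 31, 2015 is a Saturday; the next business day is February 2, 2015 (Monday).
The 3 months extension carries February 2, 2015 to May 2, 2015.
May 2, 2015 is a Saturday, so it moves to the next business day, May 4, 2015 (Monday).
The 5-business-day extension runs from May 4, 2015 to May 11, 2015.
Since May 11, 2015 is a Monday and not a holiday, the date is unchanged.
The final due date is May 11, 2015.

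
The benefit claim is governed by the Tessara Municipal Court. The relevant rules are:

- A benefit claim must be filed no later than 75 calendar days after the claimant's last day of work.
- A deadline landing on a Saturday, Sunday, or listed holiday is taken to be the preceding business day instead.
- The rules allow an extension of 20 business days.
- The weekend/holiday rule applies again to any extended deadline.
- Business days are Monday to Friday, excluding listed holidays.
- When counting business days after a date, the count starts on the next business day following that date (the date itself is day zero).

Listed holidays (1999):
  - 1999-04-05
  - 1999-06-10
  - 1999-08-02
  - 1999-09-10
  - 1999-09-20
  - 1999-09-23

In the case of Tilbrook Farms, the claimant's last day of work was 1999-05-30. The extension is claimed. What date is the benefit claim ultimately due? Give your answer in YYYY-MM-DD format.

1999-09-13

Adding 75 calendar days to 1999-05-30 gives 1999-08-13.
Since 1999-08-13 is a Friday and not a holiday, the date is unchanged.
Counting 20 further business days from 1999-08-13 reaches 1999-09-13.
1999-09-13 (Monday) is already a business day.
Deadline: 1999-09-13.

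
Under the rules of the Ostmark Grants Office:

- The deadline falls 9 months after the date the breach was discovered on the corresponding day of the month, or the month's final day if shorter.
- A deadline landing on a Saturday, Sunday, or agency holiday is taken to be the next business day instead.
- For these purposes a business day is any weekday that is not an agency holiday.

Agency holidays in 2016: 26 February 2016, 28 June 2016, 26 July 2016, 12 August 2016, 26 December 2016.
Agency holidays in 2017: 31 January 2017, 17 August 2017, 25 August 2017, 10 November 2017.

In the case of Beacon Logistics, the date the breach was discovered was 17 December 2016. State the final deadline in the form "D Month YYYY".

18 September 2017

Moving 9 months forward from 17 December 2016 on the corresponding day gives 17 September 2017.
17 September 2017 is a Sunday, so it moves to the next business day, 18 September 2017 (Monday).
The final due date is 18 September 2017.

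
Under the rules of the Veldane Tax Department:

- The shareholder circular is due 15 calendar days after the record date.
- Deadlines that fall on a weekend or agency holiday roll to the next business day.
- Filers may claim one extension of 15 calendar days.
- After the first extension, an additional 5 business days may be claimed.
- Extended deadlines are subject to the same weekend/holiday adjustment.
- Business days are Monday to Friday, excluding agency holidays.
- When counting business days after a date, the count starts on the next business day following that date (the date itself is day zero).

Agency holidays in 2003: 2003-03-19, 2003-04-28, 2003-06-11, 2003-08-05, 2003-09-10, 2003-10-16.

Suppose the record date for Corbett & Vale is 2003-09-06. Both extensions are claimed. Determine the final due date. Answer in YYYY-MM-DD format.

2003-10-14

Trigger date 2003-09-06 + 15 calendar days = 2003-09-21.
2003-09-21 falls on a Sunday. Rolling to the next business day gives 2003-09-22, a Monday.
Add the 15 calendar-day extension to 2003-09-22: 2003-10-07.
2003-10-07 (Tuesday) is already a business day.
Applying the 5-business-day extension: 5 business days after 2003-10-07 is 2003-10-14.
2003-10-14 is a Tuesday and not a listed holiday, so it stands.
Final deadline: 2003-10-14.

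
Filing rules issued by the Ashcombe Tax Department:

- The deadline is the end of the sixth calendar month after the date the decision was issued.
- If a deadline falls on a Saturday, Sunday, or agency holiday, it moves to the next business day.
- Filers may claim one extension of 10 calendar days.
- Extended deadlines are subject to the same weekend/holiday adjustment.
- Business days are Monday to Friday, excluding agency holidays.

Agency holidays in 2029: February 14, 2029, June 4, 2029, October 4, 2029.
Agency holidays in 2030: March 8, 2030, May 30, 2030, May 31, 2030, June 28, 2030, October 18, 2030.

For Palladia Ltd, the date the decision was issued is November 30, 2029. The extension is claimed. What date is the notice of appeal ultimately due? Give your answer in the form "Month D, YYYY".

June 13, 2030

The sixth month after November 30, 2029 is May 2030, whose last day is May 31, 2030.
May 31, 2030 falls on a listed holiday. Rolling to the next business day gives June 3, 2030, a Monday.
The 10-calendar-day extension moves the deadline from June 3, 2030 to June 13, 2030.
Since June 13, 2030 is a Thursday and not a holiday, the date is unchanged.
So the filing is due June 13, 2030.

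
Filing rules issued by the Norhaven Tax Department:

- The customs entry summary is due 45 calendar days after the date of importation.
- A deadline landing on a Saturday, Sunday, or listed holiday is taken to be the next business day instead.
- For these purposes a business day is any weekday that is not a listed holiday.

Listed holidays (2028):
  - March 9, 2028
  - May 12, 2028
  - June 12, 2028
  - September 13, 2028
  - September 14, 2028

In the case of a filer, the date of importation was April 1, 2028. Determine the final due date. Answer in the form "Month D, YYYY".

Trigger date April 1, 2028 + 45 calendar days = May 16, 2028.
May 16, 2028 falls on a Tuesday, which is a business day, so no adjustment is needed.
Deadline: May 16, 2028.

May 16, 2028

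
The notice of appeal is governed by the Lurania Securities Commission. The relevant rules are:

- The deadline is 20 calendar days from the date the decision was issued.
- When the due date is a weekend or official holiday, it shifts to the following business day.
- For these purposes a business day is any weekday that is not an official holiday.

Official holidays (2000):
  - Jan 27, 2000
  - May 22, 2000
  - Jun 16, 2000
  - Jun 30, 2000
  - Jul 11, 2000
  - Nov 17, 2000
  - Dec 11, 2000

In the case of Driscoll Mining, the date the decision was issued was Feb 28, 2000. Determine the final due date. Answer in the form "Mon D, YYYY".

Mar 20, 2000

Adding 20 calendar days to Feb 28, 2000 gives Mar 19, 2000.
Mar 19, 2000 is a Sunday, so it moves to the next business day, Mar 20, 2000 (Monday).
Final deadline: Mar 20, 2000.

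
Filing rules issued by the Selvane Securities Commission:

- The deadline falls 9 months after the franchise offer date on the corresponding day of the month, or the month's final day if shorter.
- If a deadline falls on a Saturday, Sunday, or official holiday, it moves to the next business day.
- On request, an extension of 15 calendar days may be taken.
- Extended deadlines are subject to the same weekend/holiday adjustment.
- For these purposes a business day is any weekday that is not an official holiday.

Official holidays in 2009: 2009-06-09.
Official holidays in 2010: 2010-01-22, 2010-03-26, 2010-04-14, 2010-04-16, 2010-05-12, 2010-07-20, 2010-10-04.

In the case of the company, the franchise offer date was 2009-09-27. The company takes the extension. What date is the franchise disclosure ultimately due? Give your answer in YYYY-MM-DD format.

9 months after 2009-09-27, on the same day of the month, is 2010-06-27.
Because 2010-06-27 is a Sunday, the deadline becomes 2010-06-28 (Monday).
With the 15-day extension, 2010-06-28 becomes 2010-07-13.
2010-07-13 (Tuesday) is already a business day.
Final deadline: 2010-07-13.

2010-07-13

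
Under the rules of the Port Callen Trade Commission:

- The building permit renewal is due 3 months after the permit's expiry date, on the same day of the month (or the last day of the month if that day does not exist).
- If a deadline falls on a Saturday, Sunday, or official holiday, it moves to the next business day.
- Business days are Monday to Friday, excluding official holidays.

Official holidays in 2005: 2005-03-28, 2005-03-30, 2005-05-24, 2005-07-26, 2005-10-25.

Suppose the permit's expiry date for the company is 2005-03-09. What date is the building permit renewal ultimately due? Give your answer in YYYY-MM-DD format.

3 months after 2005-03-09, on the same day of the month, is 2005-06-09.
2005-06-09 is a Thursday and not a listed holiday, so it stands.
Final deadline: 2005-06-09.

2005-06-09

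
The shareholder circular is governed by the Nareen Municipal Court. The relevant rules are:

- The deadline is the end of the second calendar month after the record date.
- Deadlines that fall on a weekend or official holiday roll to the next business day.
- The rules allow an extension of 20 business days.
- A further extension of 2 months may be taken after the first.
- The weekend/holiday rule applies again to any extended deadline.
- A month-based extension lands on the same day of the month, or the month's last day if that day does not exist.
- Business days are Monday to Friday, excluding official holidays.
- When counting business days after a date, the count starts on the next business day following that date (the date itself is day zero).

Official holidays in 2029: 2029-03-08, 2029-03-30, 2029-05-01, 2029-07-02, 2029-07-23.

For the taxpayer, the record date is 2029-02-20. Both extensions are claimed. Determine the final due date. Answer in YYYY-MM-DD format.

2 months after 2029-02-20 is April 2029; that month ends on 2029-04-30.
Since 2029-04-30 is a Monday and not a holiday, the date is unchanged.
Counting 20 further business days from 2029-04-30 reaches 2029-05-29.
2029-05-29 (Tuesday) is already a business day.
Add 2 months to 2029-05-29: 2029-07-29.
2029-07-29 falls on a Sunday. Rolling to the next business day gives 2029-07-30, a Monday.
Deadline: 2029-07-30.

2029-07-30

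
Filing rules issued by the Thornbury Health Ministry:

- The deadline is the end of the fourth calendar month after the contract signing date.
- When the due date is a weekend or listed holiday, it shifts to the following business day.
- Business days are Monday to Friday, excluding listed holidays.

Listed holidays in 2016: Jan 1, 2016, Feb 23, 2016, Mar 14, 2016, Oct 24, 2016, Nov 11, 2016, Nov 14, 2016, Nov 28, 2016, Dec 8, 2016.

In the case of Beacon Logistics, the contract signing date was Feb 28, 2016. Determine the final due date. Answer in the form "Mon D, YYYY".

Jun 30, 2016

4 months after Feb 28, 2016 falls in June 2016; the last day of that month is Jun 30, 2016.
Jun 30, 2016 is a Thursday and not a listed holiday, so it stands.
Deadline: Jun 30, 2016.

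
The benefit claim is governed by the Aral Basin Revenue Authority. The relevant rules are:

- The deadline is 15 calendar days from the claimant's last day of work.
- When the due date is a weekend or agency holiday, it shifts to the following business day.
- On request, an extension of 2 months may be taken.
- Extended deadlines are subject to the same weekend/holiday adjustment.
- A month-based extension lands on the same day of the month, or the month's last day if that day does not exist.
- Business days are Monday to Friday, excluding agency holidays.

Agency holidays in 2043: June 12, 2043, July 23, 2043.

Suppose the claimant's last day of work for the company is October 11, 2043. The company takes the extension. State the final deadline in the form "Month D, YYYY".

December 28, 2043

From October 11, 2043, 15 calendar days later is October 26, 2043.
Since October 26, 2043 is a Monday and not a holiday, the date is unchanged.
Applying the 2 months extension: 2 months after October 26, 2043 is December 26, 2043.
December 26, 2043 falls on a Saturday. Rolling to the next business day gives December 28, 2043, a Monday.
The final due date is December 28, 2043.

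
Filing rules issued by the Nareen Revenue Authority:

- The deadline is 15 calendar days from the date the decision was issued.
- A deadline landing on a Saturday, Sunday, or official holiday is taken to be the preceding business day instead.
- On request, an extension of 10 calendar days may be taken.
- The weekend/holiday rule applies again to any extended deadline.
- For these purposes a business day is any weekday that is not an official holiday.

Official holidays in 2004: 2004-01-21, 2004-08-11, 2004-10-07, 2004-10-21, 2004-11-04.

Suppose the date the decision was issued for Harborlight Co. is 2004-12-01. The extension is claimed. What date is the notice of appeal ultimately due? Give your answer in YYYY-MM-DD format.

15 calendar days after 2004-12-01 is 2004-12-16.
2004-12-16 is a Thursday and not a listed holiday, so it stands.
Add the 10 calendar-day extension to 2004-12-16: 2004-12-26.
2004-12-26 is a Sunday, so it moves to the preceding business day, 2004-12-24 (Friday).
So the filing is due 2004-12-24.

2004-12-24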